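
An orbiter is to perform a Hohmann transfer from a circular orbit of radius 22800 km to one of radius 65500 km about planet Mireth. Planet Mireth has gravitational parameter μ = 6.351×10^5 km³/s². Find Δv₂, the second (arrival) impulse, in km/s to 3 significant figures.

Δv₂ = 0.876 km/s

Semi-major axis of the transfer orbit: a_t = (22800 + 65500)/2 = 44150 km.
Circular speed at r = 65500 km: v_c = √(μ/r) = 3.1139 km/s.
Vis-viva on the transfer ellipse at r = 65500 km gives v_t = √[μ(2/r − 1/a_t)] = 2.2377 km/s.
Δv₂ = |v_t − v_c| = |2.2377 − 3.1139| = 0.8762 km/s.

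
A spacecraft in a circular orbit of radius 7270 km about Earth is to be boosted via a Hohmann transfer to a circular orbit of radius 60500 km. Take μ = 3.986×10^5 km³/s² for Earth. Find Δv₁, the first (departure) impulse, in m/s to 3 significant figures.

Semi-major axis of the transfer orbit: a_t = (7270 + 60500)/2 = 33885 km.
Circular speed at r = 7270 km: v_c = √(μ/r) = 7.405 km/s.
Transfer-orbit speed at the same r (vis-viva, a = a_t): v_t = √[μ(2/r − 1/a_t)] = 9.894 km/s.
Δv₁ = |v_t − v_c| = |9.894 − 7.405| = 2.489 km/s.

Δv₁ = 2490 m/s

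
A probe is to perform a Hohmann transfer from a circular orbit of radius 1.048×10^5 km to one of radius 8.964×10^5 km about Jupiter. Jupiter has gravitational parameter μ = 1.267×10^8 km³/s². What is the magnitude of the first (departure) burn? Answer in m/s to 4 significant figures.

Transfer-ellipse semi-major axis a_t = (r₁ + r₂)/2 = (1.048×10^5 + 8.964×10^5)/2 = 5.006×10^5 km.
On the circular orbit at r = 1.048×10^5 km, v_c = √(μ/r) = 34.77 km/s.
Transfer-orbit speed at the same r (vis-viva, a = a_t): v_t = √[μ(2/r − 1/a_t)] = 46.53 km/s.
Δv₁ = |v_t − v_c| = |46.53 − 34.77| = 11.76 km/s.

Δv₁ = 11760 m/s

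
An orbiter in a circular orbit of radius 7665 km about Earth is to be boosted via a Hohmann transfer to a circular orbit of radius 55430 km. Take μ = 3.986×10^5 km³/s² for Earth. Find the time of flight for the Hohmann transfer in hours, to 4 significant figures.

t = 7.745 hours

Semi-major axis of the transfer orbit: a_t = (7665 + 55430)/2 = 31547.5 km.
Half the transfer-orbit period gives t = π√(a_t³/μ) = 27882 s.
Converting: 27882 s ÷ 3600 s/hour = 7.745 hours.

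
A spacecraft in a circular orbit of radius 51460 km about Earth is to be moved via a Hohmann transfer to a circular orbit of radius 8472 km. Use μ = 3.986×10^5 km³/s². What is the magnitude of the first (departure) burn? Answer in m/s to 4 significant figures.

Δv₁ = 1303 m/s

Transfer-ellipse semi-major axis a_t = (r₁ + r₂)/2 = (51460 + 8472)/2 = 29966 km.
On the circular orbit at r = 51460 km, v_c = √(μ/r) = 2.783 km/s.
Vis-viva on the transfer ellipse at r = 51460 km gives v_t = √[μ(2/r − 1/a_t)] = 1.480 km/s.
Δv₁ = |v_t − v_c| = |1.480 − 2.783| = 1.303 km/s.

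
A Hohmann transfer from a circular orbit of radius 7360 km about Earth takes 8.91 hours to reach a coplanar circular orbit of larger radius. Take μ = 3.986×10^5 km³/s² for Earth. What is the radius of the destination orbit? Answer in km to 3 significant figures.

Transfer time t = 8.91 hours = 32076 s, and t = π√(a_t³/μ).
So a_t = (μ t²/π²)^(1/3) = (3.986×10^5 × (32076)² / π²)^(1/3) = 34636 km.
Since a_t = (r₁ + r₂)/2, r₂ = 2a_t − r₁ = 2×34636 − 7360 = 61912 km.

r₂ = 61900 km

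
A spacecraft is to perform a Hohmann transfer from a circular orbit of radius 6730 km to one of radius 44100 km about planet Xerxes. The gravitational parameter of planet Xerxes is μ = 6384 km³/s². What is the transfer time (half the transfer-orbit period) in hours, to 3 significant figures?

t = 44.3 hours

Semi-major axis of the transfer orbit: a_t = (6730 + 44100)/2 = 25415 km.
By Kepler's third law the transfer-orbit period is T = 2π√(a_t³/μ), so t = T/2 = 1.5931×10^5 s.
Converting: 1.5931×10^5 s ÷ 3600 s/hour = 44.3 hours.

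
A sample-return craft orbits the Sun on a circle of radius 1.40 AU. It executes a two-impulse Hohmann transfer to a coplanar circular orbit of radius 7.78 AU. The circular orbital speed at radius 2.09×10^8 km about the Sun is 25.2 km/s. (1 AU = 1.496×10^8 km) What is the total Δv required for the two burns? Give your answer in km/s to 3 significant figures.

From the circular-orbit relation v² = μ/r at r = 2.09×10^8 km: μ = v²r = (25.2)² × 2.09×10^8 = 1.32723×10^11 km³/s².
In km: r₁ = 1.40 × 1.496×10^8 = 2.0944×10^8 km; r₂ = 7.78 × 1.496×10^8 = 1.163888×10^9 km.
The Hohmann ellipse has a_t = (r₁ + r₂)/2 = 6.86664×10^8 km.
Circular speed at r₁: v₁ = √(μ/r₁) = √(1.32723×10^11/2.0944×10^8) = 25.17 km/s.
On the transfer ellipse at r₁, vis-viva gives v_p = √[μ(2/r₁ − 1/a_t)] = 32.77 km/s.
First burn Δv₁ = |v_p − v₁| = 7.600 km/s.
Circular speed at r₂: v₂ = √(μ/r₂) = 10.679 km/s.
Transfer-orbit speed at r₂: v_a = √[μ(2/r₂ − 1/a_t)] = 5.8976 km/s.
Second burn Δv₂ = |v₂ − v_a| = 4.781 km/s.
Δv = Δv₁ + Δv₂ = 7.600 + 4.781 = 12.38 km/s.

Δv = 12.4 km/s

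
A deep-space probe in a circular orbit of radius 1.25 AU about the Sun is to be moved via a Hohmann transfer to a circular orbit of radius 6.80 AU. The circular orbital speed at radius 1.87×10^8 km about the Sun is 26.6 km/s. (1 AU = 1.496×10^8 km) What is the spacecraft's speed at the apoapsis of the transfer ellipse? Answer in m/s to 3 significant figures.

From the circular-orbit relation v² = μ/r at r = 1.87×10^8 km: μ = v²r = (26.6)² × 1.87×10^8 = 1.32314×10^11 km³/s².
In km: r₁ = 1.25 × 1.496×10^8 = 1.870×10^8 km; r₂ = 6.80 × 1.496×10^8 = 1.01728×10^9 km.
Transfer-ellipse semi-major axis a_t = (r₁ + r₂)/2 = (1.870×10^8 + 1.01728×10^9)/2 = 6.0214×10^8 km.
The apoapsis of the transfer ellipse is at r = 1.01728×10^9 km.
From the vis-viva equation, v = √[μ(2/r − 1/a_t)] = 6.356 km/s.

v = 6360 m/s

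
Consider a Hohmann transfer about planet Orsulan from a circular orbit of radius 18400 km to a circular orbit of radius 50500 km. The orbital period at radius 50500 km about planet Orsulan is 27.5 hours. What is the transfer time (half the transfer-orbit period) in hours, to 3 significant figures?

t = 7.75 hours

From Kepler's third law T² = 4π²r³/μ at r = 50500 km, T = 27.5 hours = 27.5 × 3600 s = 99000 s: μ = 4π²r³/T² = 5.18756×10^5 km³/s².
Semi-major axis of the transfer orbit: a_t = (18400 + 50500)/2 = 34450 km.
Transfer time t = π√(a_t³/μ) = π√((34450)³ / 5.18756×10^5) = 27890 s.
Converting: 27890 s ÷ 3600 s/hour = 7.75 hours.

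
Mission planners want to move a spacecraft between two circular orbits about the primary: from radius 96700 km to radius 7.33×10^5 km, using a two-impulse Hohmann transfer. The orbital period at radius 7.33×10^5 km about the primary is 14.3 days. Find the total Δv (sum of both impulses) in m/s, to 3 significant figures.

Δv = 5310 m/s

From Kepler's third law T² = 4π²r³/μ at r = 7.33×10^5 km, T = 14.3 days = 14.3 × 86400 s = 1.23552×10^6 s: μ = 4π²r³/T² = 1.01853×10^7 km³/s².
Transfer-ellipse semi-major axis a_t = (r₁ + r₂)/2 = (96700 + 7.330×10^5)/2 = 4.1485×10^5 km.
Circular speed at r₁: v₁ = √(μ/r₁) = √(1.01853×10^7/96700) = 10.263 km/s.
On the transfer ellipse at r₁, vis-viva equation gives v_p = √[μ(2/r₁ − 1/a_t)] = 13.642 km/s.
First burn Δv₁ = |v_p − v₁| = 3.379 km/s.
Circular speed at r₂: v₂ = √(μ/r₂) = 3.728 km/s.
Transfer-orbit speed at r₂: v_a = √[μ(2/r₂ − 1/a_t)] = 1.800 km/s.
Second burn Δv₂ = |v₂ − v_a| = 1.928 km/s.
Δv = Δv₁ + Δv₂ = 3.379 + 1.928 = 5.307 km/s.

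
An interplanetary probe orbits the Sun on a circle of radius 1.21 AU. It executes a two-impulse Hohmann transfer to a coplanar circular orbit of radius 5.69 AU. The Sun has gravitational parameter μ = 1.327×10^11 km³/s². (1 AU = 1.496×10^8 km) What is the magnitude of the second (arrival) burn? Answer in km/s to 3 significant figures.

Δv₂ = 5.09 km/s

In km: r₁ = 1.21 × 1.496×10^8 = 1.81016×10^8 km; r₂ = 5.69 × 1.496×10^8 = 8.51224×10^8 km.
Transfer-ellipse semi-major axis a_t = (r₁ + r₂)/2 = (1.81016×10^8 + 8.51224×10^8)/2 = 5.1612×10^8 km.
On the circular orbit at r = 8.51224×10^8 km, v_c = √(μ/r) = 12.4857 km/s.
Vis-viva on the transfer ellipse at r = 8.51224×10^8 km gives v_t = √[μ(2/r − 1/a_t)] = 7.39429 km/s.
Δv₂ = |v_t − v_c| = |7.39429 − 12.4857| = 5.091 km/s.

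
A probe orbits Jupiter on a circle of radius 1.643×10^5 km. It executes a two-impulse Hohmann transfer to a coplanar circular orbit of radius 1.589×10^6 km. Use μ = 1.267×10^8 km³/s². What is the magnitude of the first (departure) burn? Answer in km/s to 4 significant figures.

The Hohmann ellipse has a_t = (r₁ + r₂)/2 = 8.7665×10^5 km.
Circular speed at r = 1.643×10^5 km: v_c = √(μ/r) = 27.770 km/s.
Transfer-orbit speed at the same r (vis-viva, a = a_t): v_t = √[μ(2/r − 1/a_t)] = 37.387 km/s.
Δv₁ = |v_t − v_c| = |37.387 − 27.770| = 9.617 km/s.

Δv₁ = 9.617 km/s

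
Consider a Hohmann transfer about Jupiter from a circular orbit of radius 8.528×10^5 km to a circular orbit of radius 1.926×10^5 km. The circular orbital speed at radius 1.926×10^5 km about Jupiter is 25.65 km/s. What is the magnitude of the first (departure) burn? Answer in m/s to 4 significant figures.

From the circular-orbit relation v² = μ/r at r = 1.926×10^5 km: μ = v²r = (25.65)² × 1.926×10^5 = 1.26716×10^8 km³/s².
The Hohmann ellipse has a_t = (r₁ + r₂)/2 = 5.227×10^5 km.
Circular speed at r = 8.528×10^5 km: v_c = √(μ/r) = 12.1897 km/s.
Transfer-orbit speed at the same r (vis-viva, a = a_t): v_t = √[μ(2/r − 1/a_t)] = 7.39935 km/s.
Δv₁ = |v_t − v_c| = |7.39935 − 12.1897| = 4.790 km/s.

Δv₁ = 4790 m/s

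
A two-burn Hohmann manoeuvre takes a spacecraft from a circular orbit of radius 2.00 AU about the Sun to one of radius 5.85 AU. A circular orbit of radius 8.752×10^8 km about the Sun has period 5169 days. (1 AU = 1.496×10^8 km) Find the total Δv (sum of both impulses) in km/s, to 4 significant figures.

Δv = 8.174 km/s

From Kepler's third law T² = 4π²r³/μ at r = 8.752×10^8 km, T = 5169 days = 5169 × 86400 s = 4.466016×10^8 s: μ = 4π²r³/T² = 1.32691×10^11 km³/s².
In km: r₁ = 2.00 × 1.496×10^8 = 2.992×10^8 km; r₂ = 5.85 × 1.496×10^8 = 8.7516×10^8 km.
The Hohmann ellipse has a_t = (r₁ + r₂)/2 = 5.8718×10^8 km.
At r₁ the circular-orbit speed is v₁ = √(μ/r₁) = 21.0591 km/s.
On the transfer ellipse at r₁, vis-viva gives v_p = √[μ(2/r₁ − 1/a_t)] = 25.7098 km/s.
First burn Δv₁ = |v_p − v₁| = 4.6507 km/s.
Circular speed at r₂: v₂ = √(μ/r₂) = 12.3134 km/s.
Transfer-orbit speed at r₂: v_a = √[μ(2/r₂ − 1/a_t)] = 8.78966 km/s.
Second burn Δv₂ = |v₂ − v_a| = 3.5237 km/s.
Δv = Δv₁ + Δv₂ = 4.6507 + 3.5237 = 8.174 km/s.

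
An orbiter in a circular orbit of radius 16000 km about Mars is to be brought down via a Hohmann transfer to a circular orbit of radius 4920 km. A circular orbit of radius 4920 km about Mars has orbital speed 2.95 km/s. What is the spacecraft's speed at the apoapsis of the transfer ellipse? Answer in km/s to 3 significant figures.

v = 1.12 km/s

From the circular-orbit relation v² = μ/r at r = 4920 km: μ = v²r = (2.95)² × 4920 = 42816.3 km³/s².
Transfer-ellipse semi-major axis a_t = (r₁ + r₂)/2 = (16000 + 4920)/2 = 10460 km.
At apoapsis, r = 16000 km.
From the vis-viva equation, v = √[μ(2/r − 1/a_t)] = 1.122 km/s.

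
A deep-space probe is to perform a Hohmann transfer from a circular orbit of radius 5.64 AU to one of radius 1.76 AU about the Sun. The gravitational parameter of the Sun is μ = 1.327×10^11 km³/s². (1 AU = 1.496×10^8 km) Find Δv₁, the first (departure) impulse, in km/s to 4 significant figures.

In km: r₁ = 5.64 × 1.496×10^8 = 8.43744×10^8 km; r₂ = 1.76 × 1.496×10^8 = 2.63296×10^8 km.
Semi-major axis of the transfer orbit: a_t = (8.43744×10^8 + 2.63296×10^8)/2 = 5.5352×10^8 km.
On the circular orbit at r = 8.43744×10^8 km, v_c = √(μ/r) = 12.541 km/s.
Vis-viva on the transfer ellipse at r = 8.43744×10^8 km gives v_t = √[μ(2/r − 1/a_t)] = 8.6494 km/s.
Δv₁ = |v_t − v_c| = |8.6494 − 12.541| = 3.892 km/s.

Δv₁ = 3.892 km/s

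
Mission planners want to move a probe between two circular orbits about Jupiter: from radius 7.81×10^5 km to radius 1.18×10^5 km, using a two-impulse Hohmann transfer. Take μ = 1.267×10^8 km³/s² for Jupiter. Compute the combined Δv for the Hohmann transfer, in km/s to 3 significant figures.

Δv = 16.6 km/s

Semi-major axis of the transfer orbit: a_t = (7.810×10^5 + 1.180×10^5)/2 = 4.495×10^5 km.
Circular speed at r₁: v₁ = √(μ/r₁) = √(1.267×10^8/7.810×10^5) = 12.7369 km/s.
Transfer-orbit speed at r₁ (v² = μ(2/r − 1/a)): v_a = √[μ(2/r₁ − 1/a_t)] = 6.52588 km/s.
First burn Δv₁ = |v_a − v₁| = 6.2110 km/s.
At r₂, v₂ = √(μ/r₂) = 32.7678 km/s.
Transfer-orbit speed at r₂: v_p = √[μ(2/r₂ − 1/a_t)] = 43.1925 km/s.
Second burn Δv₂ = |v₂ − v_p| = 10.425 km/s.
Total Δv = Δv₁ + Δv₂ = 16.64 km/s.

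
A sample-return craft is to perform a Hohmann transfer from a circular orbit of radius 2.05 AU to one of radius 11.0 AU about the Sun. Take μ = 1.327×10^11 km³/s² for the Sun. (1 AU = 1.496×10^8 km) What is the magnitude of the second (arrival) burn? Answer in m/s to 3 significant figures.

In km: r₁ = 2.05 × 1.496×10^8 = 3.0668×10^8 km; r₂ = 11.0 × 1.496×10^8 = 1.6456×10^9 km.
Semi-major axis of the transfer orbit: a_t = (3.0668×10^8 + 1.6456×10^9)/2 = 9.7614×10^8 km.
Circular speed at r = 1.6456×10^9 km: v_c = √(μ/r) = 8.980 km/s.
Transfer-orbit speed at the same r (vis-viva, a = a_t): v_t = √[μ(2/r − 1/a_t)] = 5.033 km/s.
Δv₂ = |v_t − v_c| = |5.033 − 8.980| = 3.947 km/s.

Δv₂ = 3950 m/s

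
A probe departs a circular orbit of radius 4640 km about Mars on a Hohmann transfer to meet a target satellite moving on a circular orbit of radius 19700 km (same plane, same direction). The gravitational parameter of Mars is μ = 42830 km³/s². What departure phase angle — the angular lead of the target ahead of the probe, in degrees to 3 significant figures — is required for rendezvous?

φ = 92.6°

Transfer-ellipse semi-major axis a_t = (r₁ + r₂)/2 = (4640 + 19700)/2 = 12170 km.
Transfer time t = π√(a_t³/μ) = 20380 s.
Target angular speed ω₂ = √(μ/r₂³) = 7.485×10^-5 rad/s.
Angle swept by the target during transfer: ω₂·t = 1.5254 rad = 87.40°.
Arrival is 180° from departure on the ellipse, so φ = 180° − 87.40° = 92.6°.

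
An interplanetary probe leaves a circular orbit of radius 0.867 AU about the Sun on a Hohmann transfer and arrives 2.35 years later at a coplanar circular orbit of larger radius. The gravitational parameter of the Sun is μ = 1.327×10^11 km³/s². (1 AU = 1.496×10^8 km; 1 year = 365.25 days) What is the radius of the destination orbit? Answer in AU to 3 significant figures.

r₂ = 4.74 AU

In km: r₁ = 0.867 × 1.496×10^8 = 1.297032×10^8 km.
Transfer time t = 2.35 years × 365.25 × 86400 s = 7.416036×10^7 s, and t = π√(a_t³/μ).
So a_t = (μ t²/π²)^(1/3) = (1.327×10^11 × (7.416036×10^7)² / π²)^(1/3) = 4.1973×10^8 km.
Since a_t = (r₁ + r₂)/2, r₂ = 2a_t − r₁ = 2×4.1973×10^8 − 1.297032×10^8 = 7.097568×10^8 km.
In AU: r₂ = 7.097568×10^8 / 1.496×10^8 = 4.74 AU.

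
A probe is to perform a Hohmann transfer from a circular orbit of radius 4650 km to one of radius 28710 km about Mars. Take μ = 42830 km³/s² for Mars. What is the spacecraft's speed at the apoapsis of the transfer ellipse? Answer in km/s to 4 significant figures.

v = 0.6449 km/s

Transfer-ellipse semi-major axis a_t = (r₁ + r₂)/2 = (4650 + 28710)/2 = 16680 km.
The apoapsis of the transfer ellipse is at r = 28710 km.
From the vis-viva equation, v = √[μ(2/r − 1/a_t)] = 0.6449 km/s.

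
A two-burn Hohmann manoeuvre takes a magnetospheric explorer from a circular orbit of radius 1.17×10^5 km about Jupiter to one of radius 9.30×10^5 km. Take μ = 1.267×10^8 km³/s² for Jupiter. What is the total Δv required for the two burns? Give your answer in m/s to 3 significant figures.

Δv = 17100 m/s

Semi-major axis of the transfer orbit: a_t = (1.170×10^5 + 9.300×10^5)/2 = 5.235×10^5 km.
At r₁ the circular-orbit speed is v₁ = √(μ/r₁) = 32.908 km/s.
On the transfer ellipse at r₁, v² = μ(2/r − 1/a) gives v_p = √[μ(2/r₁ − 1/a_t)] = 43.861 km/s.
First burn Δv₁ = |v_p − v₁| = 10.953 km/s.
Circular speed at r₂: v₂ = √(μ/r₂) = 11.672 km/s.
Transfer-orbit speed at r₂: v_a = √[μ(2/r₂ − 1/a_t)] = 5.5180 km/s.
Second burn Δv₂ = |v₂ − v_a| = 6.1540 km/s.
Total Δv = Δv₁ + Δv₂ = 17.11 km/s.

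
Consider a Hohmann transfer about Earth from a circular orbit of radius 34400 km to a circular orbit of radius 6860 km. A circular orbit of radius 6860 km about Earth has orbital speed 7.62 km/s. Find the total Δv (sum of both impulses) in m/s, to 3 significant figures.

Δv = 3660 m/s

From the circular-orbit relation v² = μ/r at r = 6860 km: μ = v²r = (7.62)² × 6860 = 3.98322×10^5 km³/s².
Transfer-ellipse semi-major axis a_t = (r₁ + r₂)/2 = (34400 + 6860)/2 = 20630 km.
Circular speed at r₁: v₁ = √(μ/r₁) = √(3.98322×10^5/34400) = 3.4028 km/s.
On the transfer ellipse at r₁, vis-viva equation gives v_a = √[μ(2/r₁ − 1/a_t)] = 1.9622 km/s.
First burn Δv₁ = |v_a − v₁| = 1.4406 km/s.
At r₂, v₂ = √(μ/r₂) = 7.6200 km/s.
Transfer-orbit speed at r₂: v_p = √[μ(2/r₂ − 1/a_t)] = 9.8398 km/s.
Second burn Δv₂ = |v₂ − v_p| = 2.2198 km/s.
Δv = Δv₁ + Δv₂ = 1.4406 + 2.2198 = 3.660 km/s.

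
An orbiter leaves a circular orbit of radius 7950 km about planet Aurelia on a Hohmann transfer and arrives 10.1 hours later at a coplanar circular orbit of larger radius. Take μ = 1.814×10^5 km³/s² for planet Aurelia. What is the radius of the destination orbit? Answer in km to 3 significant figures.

r₂ = 50000 km

Transfer time t = 10.1 hours = 36360 s, and t = π√(a_t³/μ).
So a_t = (μ t²/π²)^(1/3) = (1.814×10^5 × (36360)² / π²)^(1/3) = 28964 km.
Since a_t = (r₁ + r₂)/2, r₂ = 2a_t − r₁ = 2×28964 − 7950 = 49978 km.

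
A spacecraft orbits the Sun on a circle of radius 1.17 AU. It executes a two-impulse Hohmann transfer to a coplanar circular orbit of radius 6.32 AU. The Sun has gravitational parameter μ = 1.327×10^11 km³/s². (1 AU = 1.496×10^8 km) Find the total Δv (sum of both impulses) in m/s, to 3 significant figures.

Δv = 13500 m/s

In km: r₁ = 1.17 × 1.496×10^8 = 1.75032×10^8 km; r₂ = 6.32 × 1.496×10^8 = 9.45472×10^8 km.
Semi-major axis of the transfer orbit: a_t = (1.75032×10^8 + 9.45472×10^8)/2 = 5.60252×10^8 km.
At r₁ the circular-orbit speed is v₁ = √(μ/r₁) = 27.534 km/s.
Transfer-orbit speed at r₁ (vis-viva equation): v_p = √[μ(2/r₁ − 1/a_t)] = 35.769 km/s.
First burn Δv₁ = |v_p − v₁| = 8.235 km/s.
Circular speed at r₂: v₂ = √(μ/r₂) = 11.847 km/s.
Transfer-orbit speed at r₂: v_a = √[μ(2/r₂ − 1/a_t)] = 6.6218 km/s.
Second burn Δv₂ = |v₂ − v_a| = 5.225 km/s.
Δv = Δv₁ + Δv₂ = 8.235 + 5.225 = 13.46 km/s.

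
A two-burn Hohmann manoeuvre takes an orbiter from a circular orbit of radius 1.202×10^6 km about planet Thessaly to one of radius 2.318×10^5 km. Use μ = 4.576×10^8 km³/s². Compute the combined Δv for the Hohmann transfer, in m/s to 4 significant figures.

Semi-major axis of the transfer orbit: a_t = (1.202×10^6 + 2.318×10^5)/2 = 7.169×10^5 km.
At r₁ the circular-orbit speed is v₁ = √(μ/r₁) = 19.512 km/s.
Transfer-orbit speed at r₁ (vis-viva): v_a = √[μ(2/r₁ − 1/a_t)] = 11.095 km/s.
First burn Δv₁ = |v_a − v₁| = 8.417 km/s.
Circular speed at r₂: v₂ = √(μ/r₂) = 44.43 km/s.
Transfer-orbit speed at r₂: v_p = √[μ(2/r₂ − 1/a_t)] = 57.53 km/s.
Second burn Δv₂ = |v₂ − v_p| = 13.10 km/s.
Total Δv = Δv₁ + Δv₂ = 21.52 km/s.

Δv = 21520 m/s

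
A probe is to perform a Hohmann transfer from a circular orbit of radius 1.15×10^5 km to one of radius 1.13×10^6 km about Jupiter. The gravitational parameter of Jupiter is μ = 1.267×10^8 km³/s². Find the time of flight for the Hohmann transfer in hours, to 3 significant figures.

t = 38.1 hours

Semi-major axis of the transfer orbit: a_t = (1.150×10^5 + 1.130×10^6)/2 = 6.225×10^5 km.
Half the transfer-orbit period gives t = π√(a_t³/μ) = 1.371×10^5 s.
Converting: 1.371×10^5 s ÷ 3600 s/hour = 38.1 hours.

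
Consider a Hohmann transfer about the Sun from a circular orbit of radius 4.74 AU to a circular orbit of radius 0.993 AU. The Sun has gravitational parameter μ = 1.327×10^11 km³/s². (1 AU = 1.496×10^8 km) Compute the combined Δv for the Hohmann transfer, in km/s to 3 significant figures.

Δv = 14.2 km/s

In km: r₁ = 4.74 × 1.496×10^8 = 7.09104×10^8 km; r₂ = 0.993 × 1.496×10^8 = 1.485528×10^8 km.
The Hohmann ellipse has a_t = (r₁ + r₂)/2 = 4.288284×10^8 km.
Circular speed at r₁: v₁ = √(μ/r₁) = √(1.327×10^11/7.09104×10^8) = 13.68 km/s.
On the transfer ellipse at r₁, vis-viva equation gives v_a = √[μ(2/r₁ − 1/a_t)] = 8.052 km/s.
First burn Δv₁ = |v_a − v₁| = 5.628 km/s.
Circular speed at r₂: v₂ = √(μ/r₂) = 29.888 km/s.
Transfer-orbit speed at r₂: v_p = √[μ(2/r₂ − 1/a_t)] = 38.433 km/s.
Second burn Δv₂ = |v₂ − v_p| = 8.545 km/s.
Δv = Δv₁ + Δv₂ = 5.628 + 8.545 = 14.17 km/s.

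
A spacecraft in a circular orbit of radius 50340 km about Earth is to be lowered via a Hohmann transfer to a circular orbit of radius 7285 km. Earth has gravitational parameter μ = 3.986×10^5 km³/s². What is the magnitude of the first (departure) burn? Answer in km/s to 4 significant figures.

The Hohmann ellipse has a_t = (r₁ + r₂)/2 = 28812.5 km.
Circular speed at r = 50340 km: v_c = √(μ/r) = 2.814 km/s.
Vis-viva on the transfer ellipse at r = 50340 km gives v_t = √[μ(2/r − 1/a_t)] = 1.415 km/s.
Δv₁ = |v_t − v_c| = |1.415 − 2.814| = 1.399 km/s.

Δv₁ = 1.399 km/s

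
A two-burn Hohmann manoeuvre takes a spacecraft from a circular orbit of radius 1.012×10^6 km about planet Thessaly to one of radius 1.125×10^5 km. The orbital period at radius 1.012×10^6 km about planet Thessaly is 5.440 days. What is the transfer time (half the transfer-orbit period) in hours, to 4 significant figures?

t = 27.03 hours

From Kepler's third law T² = 4π²r³/μ at r = 1.012×10^6 km, T = 5.440 days = 5.440 × 86400 s = 4.70016×10^5 s: μ = 4π²r³/T² = 1.85215×10^8 km³/s².
Semi-major axis of the transfer orbit: a_t = (1.012×10^6 + 1.125×10^5)/2 = 5.6225×10^5 km.
Transfer time t = π√(a_t³/μ) = π√((5.6225×10^5)³ / 1.85215×10^8) = 97320 s.
Converting: 97320 s ÷ 3600 s/hour = 27.03 hours.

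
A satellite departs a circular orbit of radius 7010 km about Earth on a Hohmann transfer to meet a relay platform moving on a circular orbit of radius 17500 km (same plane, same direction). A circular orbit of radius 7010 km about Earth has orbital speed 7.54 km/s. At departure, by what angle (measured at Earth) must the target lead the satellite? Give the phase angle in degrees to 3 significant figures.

From the circular-orbit relation v² = μ/r at r = 7010 km: μ = v²r = (7.54)² × 7010 = 3.98530×10^5 km³/s².
Semi-major axis of the transfer orbit: a_t = (7010 + 17500)/2 = 12255 km.
The half-period of the transfer ellipse is t = π√(a_t³/μ) = 6751 s.
Target angular speed ω₂ = √(μ/r₂³) = 2.727×10^-4 rad/s.
Angle swept by the target during transfer: ω₂·t = 1.841 rad = 105.5°.
Arrival is 180° from departure on the ellipse, so φ = 180° − 105.5° = 74.5°.

φ = 74.5°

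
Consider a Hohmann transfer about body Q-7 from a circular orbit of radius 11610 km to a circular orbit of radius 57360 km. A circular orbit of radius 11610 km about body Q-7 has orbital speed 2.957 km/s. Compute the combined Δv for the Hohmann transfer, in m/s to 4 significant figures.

From the circular-orbit relation v² = μ/r at r = 11610 km: μ = v²r = (2.957)² × 11610 = 1.01516×10^5 km³/s².
Transfer-ellipse semi-major axis a_t = (r₁ + r₂)/2 = (11610 + 57360)/2 = 34485 km.
Circular speed at r₁: v₁ = √(μ/r₁) = √(1.01516×10^5/11610) = 2.9570 km/s.
Transfer-orbit speed at r₁ (vis-viva equation): v_p = √[μ(2/r₁ − 1/a_t)] = 3.8136 km/s.
First burn Δv₁ = |v_p − v₁| = 0.8566 km/s.
Circular speed at r₂: v₂ = √(μ/r₂) = 1.3303 km/s.
Transfer-orbit speed at r₂: v_a = √[μ(2/r₂ − 1/a_t)] = 0.77191 km/s.
Second burn Δv₂ = |v₂ − v_a| = 0.5584 km/s.
Δv = Δv₁ + Δv₂ = 0.8566 + 0.5584 = 1.415 km/s.

Δv = 1415 m/s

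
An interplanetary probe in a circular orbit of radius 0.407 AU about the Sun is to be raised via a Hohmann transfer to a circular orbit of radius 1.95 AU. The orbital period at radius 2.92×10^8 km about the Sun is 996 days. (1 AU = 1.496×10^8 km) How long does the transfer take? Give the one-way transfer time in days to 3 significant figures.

From Kepler's third law T² = 4π²r³/μ at r = 2.92×10^8 km, T = 996 days = 996 × 86400 s = 8.60544×10^7 s: μ = 4π²r³/T² = 1.32728×10^11 km³/s².
In km: r₁ = 0.407 × 1.496×10^8 = 6.08872×10^7 km; r₂ = 1.95 × 1.496×10^8 = 2.9172×10^8 km.
The Hohmann ellipse has a_t = (r₁ + r₂)/2 = 1.763036×10^8 km.
Transfer time t = π√(a_t³/μ) = π√((1.763036×10^8)³ / 1.32728×10^11) = 2.019×10^7 s.
Converting: 2.019×10^7 s ÷ 86400 s/day = 234 days.

t = 234 days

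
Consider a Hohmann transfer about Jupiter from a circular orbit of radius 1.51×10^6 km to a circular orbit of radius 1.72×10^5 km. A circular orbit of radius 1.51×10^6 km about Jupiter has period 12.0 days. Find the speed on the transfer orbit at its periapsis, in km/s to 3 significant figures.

v = 36.3 km/s

From Kepler's third law T² = 4π²r³/μ at r = 1.51×10^6 km, T = 12.0 days = 12.0 × 86400 s = 1.0368×10^6 s: μ = 4π²r³/T² = 1.26445×10^8 km³/s².
Semi-major axis of the transfer orbit: a_t = (1.510×10^6 + 1.720×10^5)/2 = 8.410×10^5 km.
The periapsis of the transfer ellipse is at r = 1.720×10^5 km.
Vis-viva: v = √[μ(2/r − 1/a_t)] = √[1.26445×10^8 × (2/1.720×10^5 − 1/8.410×10^5)] = 36.33 km/s.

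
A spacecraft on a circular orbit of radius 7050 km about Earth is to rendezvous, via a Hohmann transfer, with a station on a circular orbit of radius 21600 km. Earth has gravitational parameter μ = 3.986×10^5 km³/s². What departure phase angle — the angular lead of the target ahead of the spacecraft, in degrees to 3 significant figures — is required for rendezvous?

Semi-major axis of the transfer orbit: a_t = (7050 + 21600)/2 = 14325 km.
The half-period of the transfer ellipse is t = π√(a_t³/μ) = 8531.456 s.
The target's mean motion on its circular orbit is ω₂ = √(μ/r₂³) = 1.988786×10^-4 rad/s.
Angle swept by the target during transfer: ω₂·t = 1.696724 rad = 97.22°.
Arrival is 180° from departure on the ellipse, so φ = 180° − 97.22° = 82.8°.

φ = 82.8°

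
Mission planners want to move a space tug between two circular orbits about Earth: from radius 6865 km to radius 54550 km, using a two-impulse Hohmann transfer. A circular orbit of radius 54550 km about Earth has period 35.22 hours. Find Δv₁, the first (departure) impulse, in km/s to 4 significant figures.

From Kepler's third law T² = 4π²r³/μ at r = 54550 km, T = 35.22 hours = 35.22 × 3600 s = 1.26792×10^5 s: μ = 4π²r³/T² = 3.98621×10^5 km³/s².
Transfer-ellipse semi-major axis a_t = (r₁ + r₂)/2 = (6865 + 54550)/2 = 30707.5 km.
Circular speed at r = 6865 km: v_c = √(μ/r) = 7.6201 km/s.
Vis-viva on the transfer ellipse at r = 6865 km gives v_t = √[μ(2/r − 1/a_t)] = 10.156 km/s.
Δv₁ = |v_t − v_c| = |10.156 − 7.6201| = 2.536 km/s.

Δv₁ = 2.536 km/s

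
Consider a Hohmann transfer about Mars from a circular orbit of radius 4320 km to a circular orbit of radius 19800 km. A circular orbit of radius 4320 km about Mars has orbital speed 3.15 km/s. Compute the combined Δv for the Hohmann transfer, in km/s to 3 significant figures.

From the circular-orbit relation v² = μ/r at r = 4320 km: μ = v²r = (3.15)² × 4320 = 42865.2 km³/s².
Semi-major axis of the transfer orbit: a_t = (4320 + 19800)/2 = 12060 km.
Circular speed at r₁: v₁ = √(μ/r₁) = √(42865.2/4320) = 3.1500 km/s.
Transfer-orbit speed at r₁ (v² = μ(2/r − 1/a)): v_p = √[μ(2/r₁ − 1/a_t)] = 4.0362 km/s.
First burn Δv₁ = |v_p − v₁| = 0.8862 km/s.
At r₂, v₂ = √(μ/r₂) = 1.47136 km/s.
Transfer-orbit speed at r₂: v_a = √[μ(2/r₂ − 1/a_t)] = 0.880619 km/s.
Second burn Δv₂ = |v₂ − v_a| = 0.5907 km/s.
Total Δv = Δv₁ + Δv₂ = 1.477 km/s.

Δv = 1.48 km/s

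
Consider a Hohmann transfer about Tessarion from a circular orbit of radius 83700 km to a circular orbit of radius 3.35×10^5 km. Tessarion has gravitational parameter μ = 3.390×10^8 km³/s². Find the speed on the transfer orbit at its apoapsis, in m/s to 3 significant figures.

Transfer-ellipse semi-major axis a_t = (r₁ + r₂)/2 = (83700 + 3.350×10^5)/2 = 2.0935×10^5 km.
The apoapsis of the transfer ellipse is at r = 3.350×10^5 km.
Applying v² = μ(2/r − 1/a_t): v = 20.11 km/s.

v = 20100 m/s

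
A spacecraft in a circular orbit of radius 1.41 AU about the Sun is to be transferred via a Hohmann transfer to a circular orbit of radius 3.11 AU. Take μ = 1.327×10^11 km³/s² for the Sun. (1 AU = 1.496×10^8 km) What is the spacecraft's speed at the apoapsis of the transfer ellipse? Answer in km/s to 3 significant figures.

In km: r₁ = 1.41 × 1.496×10^8 = 2.10936×10^8 km; r₂ = 3.11 × 1.496×10^8 = 4.65256×10^8 km.
Semi-major axis of the transfer orbit: a_t = (2.10936×10^8 + 4.65256×10^8)/2 = 3.38096×10^8 km.
The apoapsis of the transfer ellipse is at r = 4.65256×10^8 km.
From the vis-viva equation, v = √[μ(2/r − 1/a_t)] = 13.34 km/s.

v = 13.3 km/s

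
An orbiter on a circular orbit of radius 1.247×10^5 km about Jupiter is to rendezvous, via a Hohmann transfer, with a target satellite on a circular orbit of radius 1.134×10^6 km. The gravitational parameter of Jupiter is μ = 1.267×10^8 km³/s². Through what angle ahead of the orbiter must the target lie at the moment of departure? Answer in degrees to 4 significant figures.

The Hohmann ellipse has a_t = (r₁ + r₂)/2 = 6.2935×10^5 km.
The half-period of the transfer ellipse is t = π√(a_t³/μ) = 1.3935×10^5 s.
Target angular speed ω₂ = √(μ/r₂³) = 9.3211×10^-6 rad/s.
Angle swept by the target during transfer: ω₂·t = 1.2989 rad = 74.42°.
Arrival is 180° from departure on the ellipse, so φ = 180° − 74.42° = 105.6°.

φ = 105.6°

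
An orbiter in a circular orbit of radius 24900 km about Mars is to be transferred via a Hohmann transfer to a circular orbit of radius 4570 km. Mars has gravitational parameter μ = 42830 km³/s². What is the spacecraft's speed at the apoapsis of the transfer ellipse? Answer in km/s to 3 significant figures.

Semi-major axis of the transfer orbit: a_t = (24900 + 4570)/2 = 14735 km.
The apoapsis of the transfer ellipse is at r = 24900 km.
Vis-viva: v = √[μ(2/r − 1/a_t)] = √[42830 × (2/24900 − 1/14735)] = 0.7304 km/s.

v = 0.730 km/s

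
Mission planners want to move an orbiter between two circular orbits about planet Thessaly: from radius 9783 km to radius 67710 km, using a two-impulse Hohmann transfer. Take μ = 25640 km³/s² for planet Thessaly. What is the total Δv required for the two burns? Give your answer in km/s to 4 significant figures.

Δv = 0.8273 km/s

The Hohmann ellipse has a_t = (r₁ + r₂)/2 = 38746.5 km.
Circular speed at r₁: v₁ = √(μ/r₁) = √(25640/9783) = 1.618911 km/s.
On the transfer ellipse at r₁, vis-viva equation gives v_p = √[μ(2/r₁ − 1/a_t)] = 2.140095 km/s.
First burn Δv₁ = |v_p − v₁| = 0.52118 km/s.
Circular speed at r₂: v₂ = √(μ/r₂) = 0.615365 km/s.
Transfer-orbit speed at r₂: v_a = √[μ(2/r₂ − 1/a_t)] = 0.309209 km/s.
Second burn Δv₂ = |v₂ − v_a| = 0.30616 km/s.
Total Δv = Δv₁ + Δv₂ = 0.8273 km/s.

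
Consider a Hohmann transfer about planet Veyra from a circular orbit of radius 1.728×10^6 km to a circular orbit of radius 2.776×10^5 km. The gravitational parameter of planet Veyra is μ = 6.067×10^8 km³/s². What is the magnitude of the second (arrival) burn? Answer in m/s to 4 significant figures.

Δv₂ = 14620 m/s

The Hohmann ellipse has a_t = (r₁ + r₂)/2 = 1.0028×10^6 km.
Circular speed at r = 2.776×10^5 km: v_c = √(μ/r) = 46.75 km/s.
Vis-viva on the transfer ellipse at r = 2.776×10^5 km gives v_t = √[μ(2/r − 1/a_t)] = 61.37 km/s.
Δv₂ = |v_t − v_c| = |61.37 − 46.75| = 14.62 km/s.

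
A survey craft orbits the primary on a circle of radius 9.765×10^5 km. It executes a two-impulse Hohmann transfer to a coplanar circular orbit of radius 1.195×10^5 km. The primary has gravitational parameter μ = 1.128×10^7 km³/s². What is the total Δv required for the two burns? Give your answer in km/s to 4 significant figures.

Transfer-ellipse semi-major axis a_t = (r₁ + r₂)/2 = (9.765×10^5 + 1.195×10^5)/2 = 5.480×10^5 km.
At r₁ the circular-orbit speed is v₁ = √(μ/r₁) = 3.3987 km/s.
On the transfer ellipse at r₁, v² = μ(2/r − 1/a) gives v_a = √[μ(2/r₁ − 1/a_t)] = 1.5871 km/s.
First burn Δv₁ = |v_a − v₁| = 1.8116 km/s.
Circular speed at r₂: v₂ = √(μ/r₂) = 9.71562 km/s.
Transfer-orbit speed at r₂: v_p = √[μ(2/r₂ − 1/a_t)] = 12.9693 km/s.
Second burn Δv₂ = |v₂ − v_p| = 3.2537 km/s.
Total Δv = Δv₁ + Δv₂ = 5.065 km/s.

Δv = 5.065 km/s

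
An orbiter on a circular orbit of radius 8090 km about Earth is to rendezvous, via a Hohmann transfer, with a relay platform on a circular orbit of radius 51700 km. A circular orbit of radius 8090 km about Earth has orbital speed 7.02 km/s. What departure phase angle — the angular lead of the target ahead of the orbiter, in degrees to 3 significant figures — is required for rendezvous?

φ = 101°

From the circular-orbit relation v² = μ/r at r = 8090 km: μ = v²r = (7.02)² × 8090 = 3.98678×10^5 km³/s².
The Hohmann ellipse has a_t = (r₁ + r₂)/2 = 29895 km.
The half-period of the transfer ellipse is t = π√(a_t³/μ) = 25720 s.
The target's mean motion on its circular orbit is ω₂ = √(μ/r₂³) = 5.371×10^-5 rad/s.
Angle swept by the target during transfer: ω₂·t = 1.3814 rad = 79.15°.
The orbiter traverses 180° on the transfer ellipse, so the target must lead by 180° − 79.15° = 101°.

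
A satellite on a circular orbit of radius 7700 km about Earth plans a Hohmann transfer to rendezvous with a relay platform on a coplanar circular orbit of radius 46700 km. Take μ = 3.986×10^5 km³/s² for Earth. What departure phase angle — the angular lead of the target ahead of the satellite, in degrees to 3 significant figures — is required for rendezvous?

Semi-major axis of the transfer orbit: a_t = (7700 + 46700)/2 = 27200 km.
The half-period of the transfer ellipse is t = π√(a_t³/μ) = 22322 s.
Target angular speed ω₂ = √(μ/r₂³) = 6.2560×10^-5 rad/s.
Angle swept by the target during transfer: ω₂·t = 1.3965 rad = 80.01°.
Arrival is 180° from departure on the ellipse, so φ = 180° − 80.01° = 100°.

φ = 100°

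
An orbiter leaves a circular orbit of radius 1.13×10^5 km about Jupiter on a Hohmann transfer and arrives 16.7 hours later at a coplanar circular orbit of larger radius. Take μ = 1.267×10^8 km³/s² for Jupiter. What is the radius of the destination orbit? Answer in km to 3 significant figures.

Transfer time t = 16.7 hours = 60120 s, and t = π√(a_t³/μ).
So a_t = (μ t²/π²)^(1/3) = (1.267×10^8 × (60120)² / π²)^(1/3) = 3.5934×10^5 km.
Since a_t = (r₁ + r₂)/2, r₂ = 2a_t − r₁ = 2×3.5934×10^5 − 1.130×10^5 = 6.0568×10^5 km.

r₂ = 6.06×10^5 km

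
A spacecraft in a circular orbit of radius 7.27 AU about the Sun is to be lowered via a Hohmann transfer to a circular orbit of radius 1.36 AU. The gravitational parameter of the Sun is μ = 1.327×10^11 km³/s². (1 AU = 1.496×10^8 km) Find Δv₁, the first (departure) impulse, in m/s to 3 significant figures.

In km: r₁ = 7.27 × 1.496×10^8 = 1.087592×10^9 km; r₂ = 1.36 × 1.496×10^8 = 2.03456×10^8 km.
The Hohmann ellipse has a_t = (r₁ + r₂)/2 = 6.45524×10^8 km.
On the circular orbit at r = 1.087592×10^9 km, v_c = √(μ/r) = 11.046 km/s.
Transfer-orbit speed at the same r (vis-viva, a = a_t): v_t = √[μ(2/r − 1/a_t)] = 6.2013 km/s.
Δv₁ = |v_t − v_c| = |6.2013 − 11.046| = 4.845 km/s.

Δv₁ = 4840 m/s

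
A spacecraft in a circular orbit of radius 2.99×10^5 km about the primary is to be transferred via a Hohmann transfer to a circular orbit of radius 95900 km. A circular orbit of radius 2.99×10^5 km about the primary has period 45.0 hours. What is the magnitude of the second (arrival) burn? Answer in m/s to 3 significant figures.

From Kepler's third law T² = 4π²r³/μ at r = 2.99×10^5 km, T = 45.0 hours = 45.0 × 3600 s = 1.620×10^5 s: μ = 4π²r³/T² = 4.02109×10^7 km³/s².
Transfer-ellipse semi-major axis a_t = (r₁ + r₂)/2 = (2.990×10^5 + 95900)/2 = 1.9745×10^5 km.
Circular speed at r = 95900 km: v_c = √(μ/r) = 20.477 km/s.
Vis-viva on the transfer ellipse at r = 95900 km gives v_t = √[μ(2/r − 1/a_t)] = 25.198 km/s.
Δv₂ = |v_t − v_c| = |25.198 − 20.477| = 4.721 km/s.

Δv₂ = 4720 m/s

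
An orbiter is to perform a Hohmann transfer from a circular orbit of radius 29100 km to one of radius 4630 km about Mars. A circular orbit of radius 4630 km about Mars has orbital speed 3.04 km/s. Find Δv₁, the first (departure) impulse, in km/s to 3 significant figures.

From the circular-orbit relation v² = μ/r at r = 4630 km: μ = v²r = (3.04)² × 4630 = 42788.6 km³/s².
Semi-major axis of the transfer orbit: a_t = (29100 + 4630)/2 = 16865 km.
On the circular orbit at r = 29100 km, v_c = √(μ/r) = 1.21260 km/s.
Vis-viva on the transfer ellipse at r = 29100 km gives v_t = √[μ(2/r − 1/a_t)] = 0.635353 km/s.
Δv₁ = |v_t − v_c| = |0.635353 − 1.21260| = 0.5772 km/s.

Δv₁ = 0.577 km/s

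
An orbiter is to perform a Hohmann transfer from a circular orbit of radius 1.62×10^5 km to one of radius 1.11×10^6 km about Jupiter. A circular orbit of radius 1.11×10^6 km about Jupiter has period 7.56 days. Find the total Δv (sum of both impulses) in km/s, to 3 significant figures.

From Kepler's third law T² = 4π²r³/μ at r = 1.11×10^6 km, T = 7.56 days = 7.56 × 86400 s = 6.53184×10^5 s: μ = 4π²r³/T² = 1.26549×10^8 km³/s².
The Hohmann ellipse has a_t = (r₁ + r₂)/2 = 6.360×10^5 km.
At r₁ the circular-orbit speed is v₁ = √(μ/r₁) = 27.9493 km/s.
Transfer-orbit speed at r₁ (vis-viva): v_p = √[μ(2/r₁ − 1/a_t)] = 36.9236 km/s.
First burn Δv₁ = |v_p − v₁| = 8.974 km/s.
Circular speed at r₂: v₂ = √(μ/r₂) = 10.6774 km/s.
Transfer-orbit speed at r₂: v_a = √[μ(2/r₂ − 1/a_t)] = 5.38885 km/s.
Second burn Δv₂ = |v₂ − v_a| = 5.289 km/s.
Δv = Δv₁ + Δv₂ = 8.974 + 5.289 = 14.26 km/s.

Δv = 14.3 km/s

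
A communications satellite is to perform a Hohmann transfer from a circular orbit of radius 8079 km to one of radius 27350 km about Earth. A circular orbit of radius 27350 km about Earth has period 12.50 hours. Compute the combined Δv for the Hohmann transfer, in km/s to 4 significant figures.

From Kepler's third law T² = 4π²r³/μ at r = 27350 km, T = 12.50 hours = 12.50 × 3600 s = 45000 s: μ = 4π²r³/T² = 3.98847×10^5 km³/s².
Semi-major axis of the transfer orbit: a_t = (8079 + 27350)/2 = 17714.5 km.
At r₁ the circular-orbit speed is v₁ = √(μ/r₁) = 7.026 km/s.
Transfer-orbit speed at r₁ (v² = μ(2/r − 1/a)): v_p = √[μ(2/r₁ − 1/a_t)] = 8.730 km/s.
First burn Δv₁ = |v_p − v₁| = 1.704 km/s.
Circular speed at r₂: v₂ = √(μ/r₂) = 3.819 km/s.
Transfer-orbit speed at r₂: v_a = √[μ(2/r₂ − 1/a_t)] = 2.579 km/s.
Second burn Δv₂ = |v₂ − v_a| = 1.240 km/s.
Total Δv = Δv₁ + Δv₂ = 2.944 km/s.

Δv = 2.944 km/s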